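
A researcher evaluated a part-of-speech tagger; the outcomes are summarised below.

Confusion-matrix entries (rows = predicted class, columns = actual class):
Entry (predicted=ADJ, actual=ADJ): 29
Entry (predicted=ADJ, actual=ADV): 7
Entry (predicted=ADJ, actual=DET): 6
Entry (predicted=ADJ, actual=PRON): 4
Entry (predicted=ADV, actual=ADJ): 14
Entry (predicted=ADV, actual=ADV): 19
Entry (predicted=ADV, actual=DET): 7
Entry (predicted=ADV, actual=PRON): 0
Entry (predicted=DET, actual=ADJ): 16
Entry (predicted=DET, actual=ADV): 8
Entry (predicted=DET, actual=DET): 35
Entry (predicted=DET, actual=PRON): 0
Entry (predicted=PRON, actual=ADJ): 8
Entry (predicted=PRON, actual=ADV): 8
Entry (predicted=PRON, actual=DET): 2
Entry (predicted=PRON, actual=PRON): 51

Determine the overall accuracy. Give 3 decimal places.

0.626

Accuracy = trace / total = (29+19+35+51=134) / 214 = 134/214 = 0.626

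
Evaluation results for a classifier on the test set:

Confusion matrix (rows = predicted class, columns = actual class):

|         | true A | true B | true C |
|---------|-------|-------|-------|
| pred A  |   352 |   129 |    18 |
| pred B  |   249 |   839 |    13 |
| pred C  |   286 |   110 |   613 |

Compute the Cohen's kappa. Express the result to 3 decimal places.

Observed agreement pₒ = trace/N = 1804/2609 = 0.6915
Expected agreement pₑ = Σ (rowᵢ·colᵢ)/N² = (887·499 + 1078·1101 + 644·1009)/2609² = 0.3349
κ = (pₒ − pₑ)/(1 − pₑ) = (0.6915 − 0.3349)/(1 − 0.3349) = 0.536

0.536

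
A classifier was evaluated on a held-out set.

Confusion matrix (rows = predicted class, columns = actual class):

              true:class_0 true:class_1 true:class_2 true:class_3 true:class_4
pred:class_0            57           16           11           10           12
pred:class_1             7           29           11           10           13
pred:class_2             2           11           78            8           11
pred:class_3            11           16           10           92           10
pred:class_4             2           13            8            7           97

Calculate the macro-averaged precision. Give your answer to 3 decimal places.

0.617

Per-class precision (TP/(TP+FP)):
  class_0: TP=57, FP=16+11+10+12=49 → 57/106 = 0.5377
  class_1: TP=29, FP=7+11+10+13=41 → 29/70 = 0.4143
  class_2: TP=78, FP=2+11+8+11=32 → 78/110 = 0.7091
  class_3: TP=92, FP=11+16+10+10=47 → 92/139 = 0.6619
  class_4: TP=97, FP=2+13+8+7=30 → 97/127 = 0.7638
Macro-precision = mean = (0.5377 + 0.4143 + 0.7091 + 0.6619 + 0.7638) / 5 = 0.617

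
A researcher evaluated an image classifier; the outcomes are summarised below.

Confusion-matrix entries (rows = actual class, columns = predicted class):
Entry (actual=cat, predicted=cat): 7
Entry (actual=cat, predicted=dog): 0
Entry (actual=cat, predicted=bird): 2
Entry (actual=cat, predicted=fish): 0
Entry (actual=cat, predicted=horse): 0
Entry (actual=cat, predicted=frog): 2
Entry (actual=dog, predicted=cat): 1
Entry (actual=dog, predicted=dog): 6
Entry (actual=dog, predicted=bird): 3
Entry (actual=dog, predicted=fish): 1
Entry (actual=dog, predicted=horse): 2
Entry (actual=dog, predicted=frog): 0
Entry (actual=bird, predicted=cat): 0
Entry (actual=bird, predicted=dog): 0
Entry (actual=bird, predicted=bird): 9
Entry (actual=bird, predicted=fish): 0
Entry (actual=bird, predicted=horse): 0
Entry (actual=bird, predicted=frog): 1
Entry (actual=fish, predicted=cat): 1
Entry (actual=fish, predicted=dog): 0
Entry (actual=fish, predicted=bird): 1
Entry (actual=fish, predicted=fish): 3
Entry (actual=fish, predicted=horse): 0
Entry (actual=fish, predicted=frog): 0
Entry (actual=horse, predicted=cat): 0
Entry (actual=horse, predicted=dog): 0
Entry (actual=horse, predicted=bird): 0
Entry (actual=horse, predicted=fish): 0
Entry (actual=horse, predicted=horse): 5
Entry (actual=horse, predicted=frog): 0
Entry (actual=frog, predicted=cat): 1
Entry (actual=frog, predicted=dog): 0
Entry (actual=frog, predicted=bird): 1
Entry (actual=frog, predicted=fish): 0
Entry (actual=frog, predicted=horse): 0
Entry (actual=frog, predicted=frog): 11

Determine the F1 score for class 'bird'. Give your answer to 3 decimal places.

One-vs-rest for 'bird': TP = diagonal; FP = other classes predicted 'bird'; FN = 'bird' predicted as other.
F1 score = 2·TP/(2·TP+FP+FN).
bird: TP=9, FP=2+3+1+0+1=7, FN=0+0+0+0+1=1 → 18/26 = 0.6923

0.692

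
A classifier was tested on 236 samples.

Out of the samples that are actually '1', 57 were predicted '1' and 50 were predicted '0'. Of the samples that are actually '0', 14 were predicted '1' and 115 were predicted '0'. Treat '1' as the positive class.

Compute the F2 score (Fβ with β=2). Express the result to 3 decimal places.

Fβ = (1+β²)·TP / ((1+β²)·TP + β²·FN + FP), with β²=4
= 5·57 / (5·57 + 4·50 + 14) = 0.571

0.571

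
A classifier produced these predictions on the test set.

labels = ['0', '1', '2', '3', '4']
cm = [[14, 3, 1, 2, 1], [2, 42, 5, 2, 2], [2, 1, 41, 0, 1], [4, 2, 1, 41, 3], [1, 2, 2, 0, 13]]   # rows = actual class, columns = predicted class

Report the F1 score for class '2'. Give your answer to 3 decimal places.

Take TP from the diagonal, FP from the rest of the '2' prediction marginal, FN from the rest of the '2' actual marginal.
F1 score = 2·TP/(2·TP+FP+FN).
2: TP=41, FP=1+5+1+2=9, FN=2+1+0+1=4 → 82/95 = 0.8632

0.863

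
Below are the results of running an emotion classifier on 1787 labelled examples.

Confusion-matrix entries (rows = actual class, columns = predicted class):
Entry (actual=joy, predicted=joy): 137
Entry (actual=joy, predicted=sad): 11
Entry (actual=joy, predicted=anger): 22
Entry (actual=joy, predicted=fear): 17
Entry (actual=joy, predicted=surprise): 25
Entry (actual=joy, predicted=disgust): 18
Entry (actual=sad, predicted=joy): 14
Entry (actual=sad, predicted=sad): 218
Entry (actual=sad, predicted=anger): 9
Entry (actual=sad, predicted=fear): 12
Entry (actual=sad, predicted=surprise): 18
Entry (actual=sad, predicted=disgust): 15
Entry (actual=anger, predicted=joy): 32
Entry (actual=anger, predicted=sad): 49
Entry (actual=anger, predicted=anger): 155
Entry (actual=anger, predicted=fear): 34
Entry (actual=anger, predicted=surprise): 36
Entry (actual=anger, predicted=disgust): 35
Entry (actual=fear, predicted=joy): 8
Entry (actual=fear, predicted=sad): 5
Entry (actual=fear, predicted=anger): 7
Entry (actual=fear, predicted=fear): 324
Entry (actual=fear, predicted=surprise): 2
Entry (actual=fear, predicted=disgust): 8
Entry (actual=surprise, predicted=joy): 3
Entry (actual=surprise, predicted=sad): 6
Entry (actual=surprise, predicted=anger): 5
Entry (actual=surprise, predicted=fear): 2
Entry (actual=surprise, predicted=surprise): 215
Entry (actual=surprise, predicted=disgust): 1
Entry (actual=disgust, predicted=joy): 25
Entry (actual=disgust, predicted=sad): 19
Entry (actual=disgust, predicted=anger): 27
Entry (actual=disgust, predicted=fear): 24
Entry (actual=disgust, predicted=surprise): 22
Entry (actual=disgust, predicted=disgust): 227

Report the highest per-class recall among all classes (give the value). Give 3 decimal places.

Per-class recall (TP/(TP+FN)):
  joy: TP=137, FN=11+22+17+25+18=93 → 137/230 = 0.5957
  sad: TP=218, FN=14+9+12+18+15=68 → 218/286 = 0.7622
  anger: TP=155, FN=32+49+34+36+35=186 → 155/341 = 0.4545
  fear: TP=324, FN=8+5+7+2+8=30 → 324/354 = 0.9153
  surprise: TP=215, FN=3+6+5+2+1=17 → 215/232 = 0.9267
  disgust: TP=227, FN=25+19+27+24+22=117 → 227/344 = 0.6599
Highest is class 'surprise' with recall = 0.927.

0.927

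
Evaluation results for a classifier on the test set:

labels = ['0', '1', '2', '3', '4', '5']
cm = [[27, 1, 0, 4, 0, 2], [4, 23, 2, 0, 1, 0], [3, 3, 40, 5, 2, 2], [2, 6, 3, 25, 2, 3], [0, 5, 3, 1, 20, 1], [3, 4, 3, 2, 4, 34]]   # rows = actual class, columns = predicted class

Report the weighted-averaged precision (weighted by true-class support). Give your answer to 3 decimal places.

0.717

Per-class precision (TP/(TP+FP)):
  0: TP=27, FP=4+3+2+0+3=12 → 27/39 = 0.6923
  1: TP=23, FP=1+3+6+5+4=19 → 23/42 = 0.5476
  2: TP=40, FP=0+2+3+3+3=11 → 40/51 = 0.7843
  3: TP=25, FP=4+0+5+1+2=12 → 25/37 = 0.6757
  4: TP=20, FP=0+1+2+2+4=9 → 20/29 = 0.6897
  5: TP=34, FP=2+0+2+3+1=8 → 34/42 = 0.8095
Weighted-precision = Σ (supportᵢ/N)·precisionᵢ with N=240: (34/240)·0.6923 + (30/240)·0.5476 + (55/240)·0.7843 + (41/240)·0.6757 + (30/240)·0.6897 + (50/240)·0.8095 = 0.717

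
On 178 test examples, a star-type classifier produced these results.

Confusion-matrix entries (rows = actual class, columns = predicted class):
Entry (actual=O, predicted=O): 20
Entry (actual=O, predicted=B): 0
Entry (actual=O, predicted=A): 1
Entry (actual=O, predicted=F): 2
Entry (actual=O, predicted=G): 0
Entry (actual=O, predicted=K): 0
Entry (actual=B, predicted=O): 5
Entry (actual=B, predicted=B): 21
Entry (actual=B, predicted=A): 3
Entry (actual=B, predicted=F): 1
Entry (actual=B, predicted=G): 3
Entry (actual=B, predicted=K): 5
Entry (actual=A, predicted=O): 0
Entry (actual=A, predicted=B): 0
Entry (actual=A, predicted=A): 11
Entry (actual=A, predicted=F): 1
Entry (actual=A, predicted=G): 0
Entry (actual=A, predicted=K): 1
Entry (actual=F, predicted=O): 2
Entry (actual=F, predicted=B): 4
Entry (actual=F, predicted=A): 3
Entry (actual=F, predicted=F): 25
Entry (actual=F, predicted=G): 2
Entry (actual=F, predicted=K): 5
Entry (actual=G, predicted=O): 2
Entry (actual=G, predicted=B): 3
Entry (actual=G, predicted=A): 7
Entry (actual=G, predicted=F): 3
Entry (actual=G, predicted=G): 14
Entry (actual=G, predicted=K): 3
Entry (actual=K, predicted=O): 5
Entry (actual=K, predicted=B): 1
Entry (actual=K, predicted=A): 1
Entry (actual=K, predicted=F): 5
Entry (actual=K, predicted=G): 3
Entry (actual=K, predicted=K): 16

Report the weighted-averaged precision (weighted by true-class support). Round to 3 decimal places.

Per-class precision (TP/(TP+FP)):
  O: TP=20, FP=5+0+2+2+5=14 → 20/34 = 0.5882
  B: TP=21, FP=0+0+4+3+1=8 → 21/29 = 0.7241
  A: TP=11, FP=1+3+3+7+1=15 → 11/26 = 0.4231
  F: TP=25, FP=2+1+1+3+5=12 → 25/37 = 0.6757
  G: TP=14, FP=0+3+0+2+3=8 → 14/22 = 0.6364
  K: TP=16, FP=0+5+1+5+3=14 → 16/30 = 0.5333
Weighted-precision = Σ (supportᵢ/N)·precisionᵢ with N=178: (23/178)·0.5882 + (38/178)·0.7241 + (13/178)·0.4231 + (41/178)·0.6757 + (32/178)·0.6364 + (31/178)·0.5333 = 0.624

0.624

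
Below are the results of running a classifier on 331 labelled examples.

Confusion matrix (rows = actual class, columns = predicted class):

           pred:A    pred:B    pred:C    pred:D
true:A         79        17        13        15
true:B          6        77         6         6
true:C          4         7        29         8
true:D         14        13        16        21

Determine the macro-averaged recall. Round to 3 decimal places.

0.595

Per-class recall (TP/(TP+FN)):
  A: TP=79, FN=17+13+15=45 → 79/124 = 0.6371
  B: TP=77, FN=6+6+6=18 → 77/95 = 0.8105
  C: TP=29, FN=4+7+8=19 → 29/48 = 0.6042
  D: TP=21, FN=14+13+16=43 → 21/64 = 0.3281
Macro-recall = mean = (0.6371 + 0.8105 + 0.6042 + 0.3281) / 4 = 0.595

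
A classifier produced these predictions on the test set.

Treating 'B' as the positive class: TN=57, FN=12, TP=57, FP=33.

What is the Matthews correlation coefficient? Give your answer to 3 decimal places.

0.459

MCC = (TP·TN − FP·FN) / √((TP+FP)(TP+FN)(TN+FP)(TN+FN))
Numerator = 57·57 − 33·12 = 2853
Denominator = √(90·69·90·69) = √38564100 = 6210.0000
MCC = 2853 / 6210.0000 = 0.459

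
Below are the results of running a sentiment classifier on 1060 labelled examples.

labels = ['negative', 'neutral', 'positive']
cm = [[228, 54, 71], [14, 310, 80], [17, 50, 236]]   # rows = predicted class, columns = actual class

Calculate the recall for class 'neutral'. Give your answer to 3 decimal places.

0.749

Treat 'neutral' as positive and all other classes as negative.
recall = TP/(TP+FN).
neutral: TP=310, FN=54+50=104 → 310/414 = 0.7488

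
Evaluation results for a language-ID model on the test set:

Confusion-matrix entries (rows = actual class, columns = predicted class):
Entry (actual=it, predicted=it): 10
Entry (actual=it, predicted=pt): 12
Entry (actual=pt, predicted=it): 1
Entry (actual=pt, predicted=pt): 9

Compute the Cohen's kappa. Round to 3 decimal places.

0.273

Observed agreement pₒ = trace/N = 19/32 = 0.5938
Expected agreement pₑ = Σ (rowᵢ·colᵢ)/N² = (22·11 + 10·21)/32² = 0.4414
κ = (pₒ − pₑ)/(1 − pₑ) = (0.5938 − 0.4414)/(1 − 0.4414) = 0.273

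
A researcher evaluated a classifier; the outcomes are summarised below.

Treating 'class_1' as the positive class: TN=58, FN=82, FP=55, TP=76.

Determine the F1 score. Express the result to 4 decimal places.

Precision = TP/(TP+FP) = 76/131 = 0.5802
Recall = TP/(TP+FN) = 76/158 = 0.4810
F1 = 2·TP/(2·TP+FP+FN) = 152/289 = 0.5260

0.5260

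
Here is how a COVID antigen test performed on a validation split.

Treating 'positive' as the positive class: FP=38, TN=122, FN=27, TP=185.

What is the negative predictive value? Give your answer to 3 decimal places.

NPV = TN/(TN+FN) = 122/(122+27) = 0.819

0.819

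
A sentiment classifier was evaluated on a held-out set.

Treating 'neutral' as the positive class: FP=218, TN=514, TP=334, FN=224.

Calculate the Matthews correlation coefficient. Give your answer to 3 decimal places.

0.301

MCC = (TP·TN − FP·FN) / √((TP+FP)(TP+FN)(TN+FP)(TN+FN))
Numerator = 334·514 − 218·224 = 122844
Denominator = √(552·558·732·738) = √166395171456 = 407915.6426
MCC = 122844 / 407915.6426 = 0.301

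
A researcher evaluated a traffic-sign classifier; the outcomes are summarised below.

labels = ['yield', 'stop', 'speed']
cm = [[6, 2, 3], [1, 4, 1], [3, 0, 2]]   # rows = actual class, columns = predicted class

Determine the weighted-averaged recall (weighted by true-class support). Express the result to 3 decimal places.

Per-class recall (TP/(TP+FN)):
  yield: TP=6, FN=2+3=5 → 6/11 = 0.5455
  stop: TP=4, FN=1+1=2 → 4/6 = 0.6667
  speed: TP=2, FN=3+0=3 → 2/5 = 0.4000
Weighted-recall = Σ (supportᵢ/N)·recallᵢ with N=22: (11/22)·0.5455 + (6/22)·0.6667 + (5/22)·0.4000 = 0.545

0.545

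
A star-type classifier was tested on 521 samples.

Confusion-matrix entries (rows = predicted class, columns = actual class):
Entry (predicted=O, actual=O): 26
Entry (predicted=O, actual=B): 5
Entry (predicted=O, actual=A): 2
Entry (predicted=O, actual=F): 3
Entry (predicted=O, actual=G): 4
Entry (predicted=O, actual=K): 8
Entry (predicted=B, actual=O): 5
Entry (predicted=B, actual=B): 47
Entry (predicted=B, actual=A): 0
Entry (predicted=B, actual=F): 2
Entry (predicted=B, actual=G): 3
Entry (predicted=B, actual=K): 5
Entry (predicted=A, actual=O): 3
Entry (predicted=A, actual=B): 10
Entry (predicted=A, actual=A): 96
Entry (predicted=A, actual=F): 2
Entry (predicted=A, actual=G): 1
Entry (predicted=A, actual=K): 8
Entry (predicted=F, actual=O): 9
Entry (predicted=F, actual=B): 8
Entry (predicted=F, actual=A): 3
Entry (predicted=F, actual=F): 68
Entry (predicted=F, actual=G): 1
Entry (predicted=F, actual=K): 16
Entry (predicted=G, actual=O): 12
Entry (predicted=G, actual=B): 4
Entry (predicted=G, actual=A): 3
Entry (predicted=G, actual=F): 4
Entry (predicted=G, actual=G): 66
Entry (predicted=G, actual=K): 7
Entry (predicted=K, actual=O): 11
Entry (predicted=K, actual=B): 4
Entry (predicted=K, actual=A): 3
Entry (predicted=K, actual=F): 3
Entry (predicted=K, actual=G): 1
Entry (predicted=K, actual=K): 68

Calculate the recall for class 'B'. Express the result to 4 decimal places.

0.6026

Treat 'B' as positive and all other classes as negative.
recall = TP/(TP+FN).
B: TP=47, FN=5+10+8+4+4=31 → 47/78 = 0.60256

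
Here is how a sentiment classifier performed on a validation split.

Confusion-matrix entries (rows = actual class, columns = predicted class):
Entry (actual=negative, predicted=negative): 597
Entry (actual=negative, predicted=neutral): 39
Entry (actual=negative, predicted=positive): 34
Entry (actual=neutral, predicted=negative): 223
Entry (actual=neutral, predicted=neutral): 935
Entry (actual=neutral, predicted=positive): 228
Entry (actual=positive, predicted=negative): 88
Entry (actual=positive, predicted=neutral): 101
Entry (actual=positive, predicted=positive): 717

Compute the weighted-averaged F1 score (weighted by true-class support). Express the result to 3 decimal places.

0.759

Per-class F1 score (2·TP/(2·TP+FP+FN)):
  negative: TP=597, FP=223+88=311, FN=39+34=73 → 1194/1578 = 0.7567
  neutral: TP=935, FP=39+101=140, FN=223+228=451 → 1870/2461 = 0.7599
  positive: TP=717, FP=34+228=262, FN=88+101=189 → 1434/1885 = 0.7607
Weighted-F1 score = Σ (supportᵢ/N)·F1 scoreᵢ with N=2962: (670/2962)·0.7567 + (1386/2962)·0.7599 + (906/2962)·0.7607 = 0.759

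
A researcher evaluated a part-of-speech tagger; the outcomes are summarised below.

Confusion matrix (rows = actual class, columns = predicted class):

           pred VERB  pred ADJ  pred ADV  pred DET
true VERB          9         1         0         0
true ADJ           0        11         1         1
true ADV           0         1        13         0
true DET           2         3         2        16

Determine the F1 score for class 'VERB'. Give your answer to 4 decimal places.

0.8571

Take TP from the diagonal, FP from the rest of the 'VERB' prediction marginal, FN from the rest of the 'VERB' actual marginal.
F1 score = 2·TP/(2·TP+FP+FN).
VERB: TP=9, FP=0+0+2=2, FN=1+0+0=1 → 18/21 = 0.85714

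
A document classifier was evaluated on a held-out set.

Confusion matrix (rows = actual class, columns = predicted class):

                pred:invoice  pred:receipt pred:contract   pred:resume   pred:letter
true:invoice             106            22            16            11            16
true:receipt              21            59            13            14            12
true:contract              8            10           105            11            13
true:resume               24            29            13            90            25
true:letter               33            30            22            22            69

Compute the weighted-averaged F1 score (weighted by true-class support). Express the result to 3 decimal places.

Per-class F1 score (2·TP/(2·TP+FP+FN)):
  invoice: TP=106, FP=21+8+24+33=86, FN=22+16+11+16=65 → 212/363 = 0.5840
  receipt: TP=59, FP=22+10+29+30=91, FN=21+13+14+12=60 → 118/269 = 0.4387
  contract: TP=105, FP=16+13+13+22=64, FN=8+10+11+13=42 → 210/316 = 0.6646
  resume: TP=90, FP=11+14+11+22=58, FN=24+29+13+25=91 → 180/329 = 0.5471
  letter: TP=69, FP=16+12+13+25=66, FN=33+30+22+22=107 → 138/311 = 0.4437
Weighted-F1 score = Σ (supportᵢ/N)·F1 scoreᵢ with N=794: (171/794)·0.5840 + (119/794)·0.4387 + (147/794)·0.6646 + (181/794)·0.5471 + (176/794)·0.4437 = 0.538

0.538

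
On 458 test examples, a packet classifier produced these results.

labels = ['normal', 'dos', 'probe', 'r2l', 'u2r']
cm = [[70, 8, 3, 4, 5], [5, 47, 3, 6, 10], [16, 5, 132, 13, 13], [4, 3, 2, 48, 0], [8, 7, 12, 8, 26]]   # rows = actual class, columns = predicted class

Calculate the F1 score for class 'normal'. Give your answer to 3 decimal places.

One-vs-rest for 'normal': TP = diagonal; FP = other classes predicted 'normal'; FN = 'normal' predicted as other.
F1 score = 2·TP/(2·TP+FP+FN).
normal: TP=70, FP=5+16+4+8=33, FN=8+3+4+5=20 → 140/193 = 0.7254

0.725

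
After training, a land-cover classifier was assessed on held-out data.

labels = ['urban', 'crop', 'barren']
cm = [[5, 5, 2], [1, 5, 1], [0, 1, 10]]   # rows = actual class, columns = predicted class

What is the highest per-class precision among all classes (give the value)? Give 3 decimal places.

0.833

Per-class precision (TP/(TP+FP)):
  urban: TP=5, FP=1+0=1 → 5/6 = 0.8333
  crop: TP=5, FP=5+1=6 → 5/11 = 0.4545
  barren: TP=10, FP=2+1=3 → 10/13 = 0.7692
Highest is class 'urban' with precision = 0.833.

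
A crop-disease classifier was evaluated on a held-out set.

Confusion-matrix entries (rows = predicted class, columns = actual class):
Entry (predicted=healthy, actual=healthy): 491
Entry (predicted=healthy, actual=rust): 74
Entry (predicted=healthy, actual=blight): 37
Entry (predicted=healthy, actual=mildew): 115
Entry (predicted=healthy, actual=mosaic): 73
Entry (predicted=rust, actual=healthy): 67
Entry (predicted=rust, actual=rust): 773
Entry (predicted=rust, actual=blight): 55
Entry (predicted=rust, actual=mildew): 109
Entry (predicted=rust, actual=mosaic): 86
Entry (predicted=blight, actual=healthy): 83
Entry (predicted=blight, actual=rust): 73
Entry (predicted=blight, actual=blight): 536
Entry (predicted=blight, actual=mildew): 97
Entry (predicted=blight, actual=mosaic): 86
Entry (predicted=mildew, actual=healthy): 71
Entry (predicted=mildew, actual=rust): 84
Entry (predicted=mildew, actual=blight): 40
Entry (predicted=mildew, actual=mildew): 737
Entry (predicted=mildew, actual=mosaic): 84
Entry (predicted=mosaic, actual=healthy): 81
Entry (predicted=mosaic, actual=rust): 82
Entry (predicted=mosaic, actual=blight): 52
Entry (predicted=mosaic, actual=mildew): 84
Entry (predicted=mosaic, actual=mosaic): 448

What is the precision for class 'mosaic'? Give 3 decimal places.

0.600

precision = TP/(TP+FP).
mosaic: TP=448, FP=81+82+52+84=299 → 448/747 = 0.5997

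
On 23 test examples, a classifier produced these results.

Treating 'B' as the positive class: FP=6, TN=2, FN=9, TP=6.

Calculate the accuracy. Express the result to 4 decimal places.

0.3478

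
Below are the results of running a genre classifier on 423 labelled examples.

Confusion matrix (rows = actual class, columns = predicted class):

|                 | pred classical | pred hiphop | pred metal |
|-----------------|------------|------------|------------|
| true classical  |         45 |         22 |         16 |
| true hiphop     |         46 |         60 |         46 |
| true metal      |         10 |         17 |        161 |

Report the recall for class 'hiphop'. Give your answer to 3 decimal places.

0.395

One-vs-rest for 'hiphop': TP = diagonal; FP = other classes predicted 'hiphop'; FN = 'hiphop' predicted as other.
recall = TP/(TP+FN).
hiphop: TP=60, FN=46+46=92 → 60/152 = 0.3947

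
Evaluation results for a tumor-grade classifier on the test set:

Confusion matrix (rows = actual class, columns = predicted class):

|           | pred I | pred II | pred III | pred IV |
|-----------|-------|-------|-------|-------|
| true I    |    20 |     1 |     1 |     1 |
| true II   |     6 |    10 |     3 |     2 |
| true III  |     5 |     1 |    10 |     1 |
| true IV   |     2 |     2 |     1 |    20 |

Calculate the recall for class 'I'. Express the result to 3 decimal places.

0.870

Treat 'I' as positive and all other classes as negative.
recall = TP/(TP+FN).
I: TP=20, FN=1+1+1=3 → 20/23 = 0.8696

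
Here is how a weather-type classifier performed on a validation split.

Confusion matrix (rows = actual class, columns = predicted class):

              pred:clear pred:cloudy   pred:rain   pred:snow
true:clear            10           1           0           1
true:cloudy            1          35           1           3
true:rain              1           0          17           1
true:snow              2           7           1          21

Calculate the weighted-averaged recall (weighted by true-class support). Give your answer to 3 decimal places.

Per-class recall (TP/(TP+FN)):
  clear: TP=10, FN=1+0+1=2 → 10/12 = 0.8333
  cloudy: TP=35, FN=1+1+3=5 → 35/40 = 0.8750
  rain: TP=17, FN=1+0+1=2 → 17/19 = 0.8947
  snow: TP=21, FN=2+7+1=10 → 21/31 = 0.6774
Weighted-recall = Σ (supportᵢ/N)·recallᵢ with N=102: (12/102)·0.8333 + (40/102)·0.8750 + (19/102)·0.8947 + (31/102)·0.6774 = 0.814

0.814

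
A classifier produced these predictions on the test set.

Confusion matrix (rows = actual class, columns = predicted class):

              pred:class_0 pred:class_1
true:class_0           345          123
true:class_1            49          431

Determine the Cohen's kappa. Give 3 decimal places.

Observed agreement pₒ = trace/N = 776/948 = 0.8186
Expected agreement pₑ = Σ (rowᵢ·colᵢ)/N² = (468·394 + 480·554)/948² = 0.5011
κ = (pₒ − pₑ)/(1 − pₑ) = (0.8186 − 0.5011)/(1 − 0.5011) = 0.636

0.636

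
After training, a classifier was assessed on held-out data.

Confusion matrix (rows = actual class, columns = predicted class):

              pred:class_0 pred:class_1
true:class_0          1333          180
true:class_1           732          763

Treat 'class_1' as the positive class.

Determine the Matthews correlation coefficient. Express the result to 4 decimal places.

0.4218

MCC = (TP·TN − FP·FN) / √((TP+FP)(TP+FN)(TN+FP)(TN+FN))
Numerator = 763·1333 − 180·732 = 885319
Denominator = √(943·1495·1513·2065) = √4404654715825 = 2098726.9274
MCC = 885319 / 2098726.9274 = 0.4218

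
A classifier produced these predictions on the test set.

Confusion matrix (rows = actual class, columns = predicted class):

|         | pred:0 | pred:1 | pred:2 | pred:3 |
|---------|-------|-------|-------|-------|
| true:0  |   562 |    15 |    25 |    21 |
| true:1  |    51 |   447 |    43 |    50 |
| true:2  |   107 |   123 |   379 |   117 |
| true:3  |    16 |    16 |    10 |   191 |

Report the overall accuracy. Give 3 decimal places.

0.727

Accuracy = trace / total = (562+447+379+191=1579) / 2173 = 1579/2173 = 0.727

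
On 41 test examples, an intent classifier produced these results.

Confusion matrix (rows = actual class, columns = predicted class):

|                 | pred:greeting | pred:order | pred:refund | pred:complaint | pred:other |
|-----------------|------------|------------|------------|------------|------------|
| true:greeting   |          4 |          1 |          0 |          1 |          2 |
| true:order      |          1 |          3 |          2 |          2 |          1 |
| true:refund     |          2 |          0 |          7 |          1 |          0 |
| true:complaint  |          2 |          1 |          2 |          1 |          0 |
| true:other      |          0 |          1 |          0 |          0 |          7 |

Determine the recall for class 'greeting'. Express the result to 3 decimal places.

0.500

recall = TP/(TP+FN).
greeting: TP=4, FN=1+0+1+2=4 → 4/8 = 0.5000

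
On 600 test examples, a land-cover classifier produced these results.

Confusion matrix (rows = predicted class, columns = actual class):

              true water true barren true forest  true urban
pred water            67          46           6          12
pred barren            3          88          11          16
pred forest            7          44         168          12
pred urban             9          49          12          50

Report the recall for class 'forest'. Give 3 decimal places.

One-vs-rest for 'forest': TP = diagonal; FP = other classes predicted 'forest'; FN = 'forest' predicted as other.
recall = TP/(TP+FN).
forest: TP=168, FN=6+11+12=29 → 168/197 = 0.8528

0.853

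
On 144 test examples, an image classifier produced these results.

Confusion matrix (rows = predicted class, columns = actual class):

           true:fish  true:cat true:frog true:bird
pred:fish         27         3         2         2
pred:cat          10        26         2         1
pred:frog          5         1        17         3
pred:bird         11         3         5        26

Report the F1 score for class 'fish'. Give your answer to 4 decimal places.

Take TP from the diagonal, FP from the rest of the 'fish' prediction marginal, FN from the rest of the 'fish' actual marginal.
F1 score = 2·TP/(2·TP+FP+FN).
fish: TP=27, FP=3+2+2=7, FN=10+5+11=26 → 54/87 = 0.62069

0.6207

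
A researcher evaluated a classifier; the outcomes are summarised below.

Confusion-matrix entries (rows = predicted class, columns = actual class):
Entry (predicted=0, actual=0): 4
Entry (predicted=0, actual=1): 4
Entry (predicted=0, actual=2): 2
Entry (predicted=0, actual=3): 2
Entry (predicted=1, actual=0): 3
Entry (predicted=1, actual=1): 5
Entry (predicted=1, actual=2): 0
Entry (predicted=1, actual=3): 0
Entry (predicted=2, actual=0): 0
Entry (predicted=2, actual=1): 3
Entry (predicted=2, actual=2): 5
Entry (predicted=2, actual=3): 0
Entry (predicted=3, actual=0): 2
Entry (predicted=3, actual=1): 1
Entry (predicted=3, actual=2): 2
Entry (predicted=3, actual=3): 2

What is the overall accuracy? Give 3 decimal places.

0.457

Accuracy = trace / total = (4+5+5+2=16) / 35 = 16/35 = 0.457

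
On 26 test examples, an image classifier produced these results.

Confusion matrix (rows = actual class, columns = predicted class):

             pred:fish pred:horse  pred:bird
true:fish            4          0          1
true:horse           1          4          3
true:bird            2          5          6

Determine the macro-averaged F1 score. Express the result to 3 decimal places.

0.553

Per-class F1 score (2·TP/(2·TP+FP+FN)):
  fish: TP=4, FP=1+2=3, FN=0+1=1 → 8/12 = 0.6667
  horse: TP=4, FP=0+5=5, FN=1+3=4 → 8/17 = 0.4706
  bird: TP=6, FP=1+3=4, FN=2+5=7 → 12/23 = 0.5217
Macro-F1 score = mean = (0.6667 + 0.4706 + 0.5217) / 3 = 0.553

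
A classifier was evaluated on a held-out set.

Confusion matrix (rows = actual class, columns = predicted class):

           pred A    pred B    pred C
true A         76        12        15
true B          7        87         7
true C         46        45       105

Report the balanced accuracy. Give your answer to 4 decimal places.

0.7117

Balanced accuracy = mean of per-class recall.
  A: recall = 76/103 = 0.73786
  B: recall = 87/101 = 0.86139
  C: recall = 105/196 = 0.53571
Mean = (0.73786 + 0.86139 + 0.53571) / 3 = 0.7117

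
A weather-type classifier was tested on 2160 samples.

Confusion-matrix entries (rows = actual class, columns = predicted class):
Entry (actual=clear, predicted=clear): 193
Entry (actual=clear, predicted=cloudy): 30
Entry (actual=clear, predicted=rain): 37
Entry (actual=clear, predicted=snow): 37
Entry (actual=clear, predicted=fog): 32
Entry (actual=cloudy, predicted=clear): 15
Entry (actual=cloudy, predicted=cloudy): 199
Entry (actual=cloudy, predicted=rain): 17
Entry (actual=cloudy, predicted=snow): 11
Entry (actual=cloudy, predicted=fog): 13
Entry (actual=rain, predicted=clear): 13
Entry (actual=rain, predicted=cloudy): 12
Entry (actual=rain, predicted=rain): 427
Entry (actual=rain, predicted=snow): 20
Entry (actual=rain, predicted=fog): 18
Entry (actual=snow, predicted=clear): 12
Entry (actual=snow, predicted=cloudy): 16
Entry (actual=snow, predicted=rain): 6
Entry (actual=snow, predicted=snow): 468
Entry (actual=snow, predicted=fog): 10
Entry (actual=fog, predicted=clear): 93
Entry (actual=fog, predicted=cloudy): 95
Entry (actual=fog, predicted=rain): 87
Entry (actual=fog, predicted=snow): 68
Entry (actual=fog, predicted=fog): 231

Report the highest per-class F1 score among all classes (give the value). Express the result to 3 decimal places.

0.839

Per-class F1 score (2·TP/(2·TP+FP+FN)):
  clear: TP=193, FP=15+13+12+93=133, FN=30+37+37+32=136 → 386/655 = 0.5893
  cloudy: TP=199, FP=30+12+16+95=153, FN=15+17+11+13=56 → 398/607 = 0.6557
  rain: TP=427, FP=37+17+6+87=147, FN=13+12+20+18=63 → 854/1064 = 0.8026
  snow: TP=468, FP=37+11+20+68=136, FN=12+16+6+10=44 → 936/1116 = 0.8387
  fog: TP=231, FP=32+13+18+10=73, FN=93+95+87+68=343 → 462/878 = 0.5262
Highest is class 'snow' with F1 score = 0.839.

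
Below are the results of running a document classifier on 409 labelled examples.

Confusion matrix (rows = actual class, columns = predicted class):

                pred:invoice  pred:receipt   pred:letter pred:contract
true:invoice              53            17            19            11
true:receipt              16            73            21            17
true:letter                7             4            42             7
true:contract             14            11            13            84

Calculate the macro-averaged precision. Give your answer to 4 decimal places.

0.6080

Per-class precision (TP/(TP+FP)):
  invoice: TP=53, FP=16+7+14=37 → 53/90 = 0.58889
  receipt: TP=73, FP=17+4+11=32 → 73/105 = 0.69524
  letter: TP=42, FP=19+21+13=53 → 42/95 = 0.44211
  contract: TP=84, FP=11+17+7=35 → 84/119 = 0.70588
Macro-precision = mean = (0.58889 + 0.69524 + 0.44211 + 0.70588) / 4 = 0.6080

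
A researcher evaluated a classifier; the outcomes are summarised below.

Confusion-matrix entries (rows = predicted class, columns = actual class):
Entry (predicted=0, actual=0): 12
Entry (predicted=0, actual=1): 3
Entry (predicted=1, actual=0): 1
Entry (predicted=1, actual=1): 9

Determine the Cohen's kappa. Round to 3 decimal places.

0.677

Observed agreement pₒ = trace/N = 21/25 = 0.8400
Expected agreement pₑ = Σ (rowᵢ·colᵢ)/N² = (13·15 + 12·10)/25² = 0.5040
κ = (pₒ − pₑ)/(1 − pₑ) = (0.8400 − 0.5040)/(1 − 0.5040) = 0.677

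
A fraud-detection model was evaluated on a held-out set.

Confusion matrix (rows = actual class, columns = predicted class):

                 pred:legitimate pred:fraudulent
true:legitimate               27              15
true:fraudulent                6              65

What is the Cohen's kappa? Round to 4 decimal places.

0.5839

Observed agreement pₒ = trace/N = 92/113 = 0.81416
Expected agreement pₑ = Σ (rowᵢ·colᵢ)/N² = (42·33 + 71·80)/113² = 0.55337
κ = (pₒ − pₑ)/(1 − pₑ) = (0.81416 − 0.55337)/(1 − 0.55337) = 0.5839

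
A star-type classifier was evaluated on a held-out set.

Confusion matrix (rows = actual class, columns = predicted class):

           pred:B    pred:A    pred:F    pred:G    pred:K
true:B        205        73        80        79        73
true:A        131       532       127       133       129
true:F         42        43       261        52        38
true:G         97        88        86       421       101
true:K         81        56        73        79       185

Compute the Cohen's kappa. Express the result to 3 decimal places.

0.356

Observed agreement pₒ = trace/N = 1604/3265 = 0.4913
Expected agreement pₑ = Σ (rowᵢ·colᵢ)/N² = (510·556 + 1052·792 + 436·627 + 793·764 + 474·526)/3265² = 0.2106
κ = (pₒ − pₑ)/(1 − pₑ) = (0.4913 − 0.2106)/(1 − 0.2106) = 0.356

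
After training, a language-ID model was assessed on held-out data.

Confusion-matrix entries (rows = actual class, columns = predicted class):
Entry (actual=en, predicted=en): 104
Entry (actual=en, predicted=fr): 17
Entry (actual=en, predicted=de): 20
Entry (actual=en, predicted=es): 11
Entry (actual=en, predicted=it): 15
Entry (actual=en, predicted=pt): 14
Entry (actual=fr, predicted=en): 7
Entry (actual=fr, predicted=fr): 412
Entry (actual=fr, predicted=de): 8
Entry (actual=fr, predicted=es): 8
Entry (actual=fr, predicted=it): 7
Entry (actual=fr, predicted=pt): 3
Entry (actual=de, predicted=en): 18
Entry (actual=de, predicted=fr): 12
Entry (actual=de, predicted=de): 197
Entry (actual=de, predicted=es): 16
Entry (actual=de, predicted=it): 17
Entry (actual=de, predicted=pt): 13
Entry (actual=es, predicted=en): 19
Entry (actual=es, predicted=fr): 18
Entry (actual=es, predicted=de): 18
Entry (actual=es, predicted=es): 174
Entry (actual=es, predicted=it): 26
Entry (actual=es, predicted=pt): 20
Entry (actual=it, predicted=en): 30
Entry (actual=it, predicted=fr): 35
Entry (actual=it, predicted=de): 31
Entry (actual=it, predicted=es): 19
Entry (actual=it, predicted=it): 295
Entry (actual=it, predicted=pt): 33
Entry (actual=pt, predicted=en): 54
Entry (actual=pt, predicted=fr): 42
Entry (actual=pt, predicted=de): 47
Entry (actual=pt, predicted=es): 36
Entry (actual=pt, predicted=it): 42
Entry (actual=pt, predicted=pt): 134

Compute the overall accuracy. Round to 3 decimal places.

0.667

Accuracy = trace / total = (104+412+197+174+295+134=1316) / 1972 = 1316/1972 = 0.667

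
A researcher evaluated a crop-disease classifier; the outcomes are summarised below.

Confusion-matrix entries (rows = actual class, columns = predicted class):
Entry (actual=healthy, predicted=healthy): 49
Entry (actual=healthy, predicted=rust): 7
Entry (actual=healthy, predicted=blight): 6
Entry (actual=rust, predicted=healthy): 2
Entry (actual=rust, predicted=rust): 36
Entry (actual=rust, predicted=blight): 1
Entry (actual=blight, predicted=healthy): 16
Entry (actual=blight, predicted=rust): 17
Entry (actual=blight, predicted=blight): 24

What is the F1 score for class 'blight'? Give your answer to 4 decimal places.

0.5455

Take TP from the diagonal, FP from the rest of the 'blight' prediction marginal, FN from the rest of the 'blight' actual marginal.
F1 score = 2·TP/(2·TP+FP+FN).
blight: TP=24, FP=6+1=7, FN=16+17=33 → 48/88 = 0.54545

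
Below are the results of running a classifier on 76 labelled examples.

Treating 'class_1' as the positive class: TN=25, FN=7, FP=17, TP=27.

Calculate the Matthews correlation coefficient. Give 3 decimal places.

MCC = (TP·TN − FP·FN) / √((TP+FP)(TP+FN)(TN+FP)(TN+FN))
Numerator = 27·25 − 17·7 = 556
Denominator = √(44·34·42·32) = √2010624 = 1417.9647
MCC = 556 / 1417.9647 = 0.392

0.392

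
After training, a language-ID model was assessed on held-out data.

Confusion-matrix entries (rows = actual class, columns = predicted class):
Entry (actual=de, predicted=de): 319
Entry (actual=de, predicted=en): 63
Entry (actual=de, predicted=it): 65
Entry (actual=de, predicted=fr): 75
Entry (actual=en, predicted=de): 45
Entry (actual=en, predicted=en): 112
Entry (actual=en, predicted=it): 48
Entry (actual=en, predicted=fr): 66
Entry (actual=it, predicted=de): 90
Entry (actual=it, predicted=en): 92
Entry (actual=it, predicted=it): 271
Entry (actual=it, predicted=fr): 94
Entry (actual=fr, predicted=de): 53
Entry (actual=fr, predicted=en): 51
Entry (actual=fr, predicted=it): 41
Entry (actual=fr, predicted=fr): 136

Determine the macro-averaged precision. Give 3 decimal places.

Per-class precision (TP/(TP+FP)):
  de: TP=319, FP=45+90+53=188 → 319/507 = 0.6292
  en: TP=112, FP=63+92+51=206 → 112/318 = 0.3522
  it: TP=271, FP=65+48+41=154 → 271/425 = 0.6376
  fr: TP=136, FP=75+66+94=235 → 136/371 = 0.3666
Macro-precision = mean = (0.6292 + 0.3522 + 0.6376 + 0.3666) / 4 = 0.496

0.496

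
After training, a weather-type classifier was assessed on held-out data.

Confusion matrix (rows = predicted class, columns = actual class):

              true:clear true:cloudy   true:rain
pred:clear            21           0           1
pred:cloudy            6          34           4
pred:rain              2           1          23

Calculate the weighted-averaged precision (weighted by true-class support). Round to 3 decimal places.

0.864

Per-class precision (TP/(TP+FP)):
  clear: TP=21, FP=0+1=1 → 21/22 = 0.9545
  cloudy: TP=34, FP=6+4=10 → 34/44 = 0.7727
  rain: TP=23, FP=2+1=3 → 23/26 = 0.8846
Weighted-precision = Σ (supportᵢ/N)·precisionᵢ with N=92: (29/92)·0.9545 + (35/92)·0.7727 + (28/92)·0.8846 = 0.864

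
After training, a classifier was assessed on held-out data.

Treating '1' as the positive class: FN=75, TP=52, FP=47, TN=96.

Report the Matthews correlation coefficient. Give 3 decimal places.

0.084

MCC = (TP·TN − FP·FN) / √((TP+FP)(TP+FN)(TN+FP)(TN+FN))
Numerator = 52·96 − 47·75 = 1467
Denominator = √(99·127·143·171) = √307447569 = 17534.1829
MCC = 1467 / 17534.1829 = 0.084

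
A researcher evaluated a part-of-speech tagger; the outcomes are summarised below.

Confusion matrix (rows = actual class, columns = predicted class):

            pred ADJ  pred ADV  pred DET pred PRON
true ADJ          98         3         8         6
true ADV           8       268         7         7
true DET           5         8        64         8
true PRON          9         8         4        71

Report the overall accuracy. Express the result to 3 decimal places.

0.861

Accuracy = trace / total = (98+268+64+71=501) / 582 = 501/582 = 0.861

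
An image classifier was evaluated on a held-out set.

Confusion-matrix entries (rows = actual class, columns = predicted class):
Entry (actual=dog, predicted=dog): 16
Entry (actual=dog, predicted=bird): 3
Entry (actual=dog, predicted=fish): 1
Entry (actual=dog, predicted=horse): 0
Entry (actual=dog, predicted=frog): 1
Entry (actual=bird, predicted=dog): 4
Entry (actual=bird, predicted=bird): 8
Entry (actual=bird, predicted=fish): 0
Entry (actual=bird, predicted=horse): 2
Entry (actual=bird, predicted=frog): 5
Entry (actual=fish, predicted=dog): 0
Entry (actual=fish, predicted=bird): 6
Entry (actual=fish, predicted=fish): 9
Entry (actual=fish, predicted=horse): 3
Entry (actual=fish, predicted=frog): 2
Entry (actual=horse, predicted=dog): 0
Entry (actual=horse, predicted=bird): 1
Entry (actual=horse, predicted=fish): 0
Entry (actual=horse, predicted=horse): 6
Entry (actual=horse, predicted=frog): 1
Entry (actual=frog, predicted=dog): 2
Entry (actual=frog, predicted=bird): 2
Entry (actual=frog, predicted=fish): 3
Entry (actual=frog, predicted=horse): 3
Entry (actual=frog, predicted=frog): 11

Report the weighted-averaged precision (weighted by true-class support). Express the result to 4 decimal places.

0.5809

Per-class precision (TP/(TP+FP)):
  dog: TP=16, FP=4+0+0+2=6 → 16/22 = 0.72727
  bird: TP=8, FP=3+6+1+2=12 → 8/20 = 0.40000
  fish: TP=9, FP=1+0+0+3=4 → 9/13 = 0.69231
  horse: TP=6, FP=0+2+3+3=8 → 6/14 = 0.42857
  frog: TP=11, FP=1+5+2+1=9 → 11/20 = 0.55000
Weighted-precision = Σ (supportᵢ/N)·precisionᵢ with N=89: (21/89)·0.72727 + (19/89)·0.40000 + (20/89)·0.69231 + (8/89)·0.42857 + (21/89)·0.55000 = 0.5809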